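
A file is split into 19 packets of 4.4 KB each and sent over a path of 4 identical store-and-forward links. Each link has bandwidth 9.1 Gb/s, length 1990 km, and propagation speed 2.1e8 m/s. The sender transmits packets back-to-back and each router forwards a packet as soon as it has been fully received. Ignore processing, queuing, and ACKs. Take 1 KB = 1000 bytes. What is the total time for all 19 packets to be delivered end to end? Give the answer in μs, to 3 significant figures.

38000 μs

Per-hop transmission t_tx = L/R = 35200/9100000000 = 3.86813 μs.
Per-hop propagation t_prop = 1990000/210000000 = 9476.19 μs.
Pipeline fill: first packet needs 4·t_tx to clear all hops; remaining 18 packets each add one t_tx.
Total = (4+19-1)·t_tx + 4·t_prop = 22·3.86813 + 4·9476.19 = 38000 μs.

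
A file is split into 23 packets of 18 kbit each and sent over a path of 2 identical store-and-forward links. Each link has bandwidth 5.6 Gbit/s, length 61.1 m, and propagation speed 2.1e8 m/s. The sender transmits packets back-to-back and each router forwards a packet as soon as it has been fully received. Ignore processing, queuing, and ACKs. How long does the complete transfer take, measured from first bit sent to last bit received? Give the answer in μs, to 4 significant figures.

Per-hop transmission t_tx = L/R = 18000/5600000000 = 3.21429 μs.
Per-hop propagation t_prop = 61.1/210000000 = 0.290952 μs.
Pipeline fill: first packet needs 2·t_tx to clear all hops; remaining 22 packets each add one t_tx.
Total = (2+23-1)·t_tx + 2·t_prop = 24·3.21429 + 2·0.290952 = 77.72 μs.

77.72 μs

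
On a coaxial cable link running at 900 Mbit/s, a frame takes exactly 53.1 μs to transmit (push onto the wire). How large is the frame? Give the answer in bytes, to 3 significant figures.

5970 bytes

L = R × t_tx = 900000000 b/s × 5.31e-05 s = 47790 bits.
In bytes: 47790 / 8 = 5970 bytes.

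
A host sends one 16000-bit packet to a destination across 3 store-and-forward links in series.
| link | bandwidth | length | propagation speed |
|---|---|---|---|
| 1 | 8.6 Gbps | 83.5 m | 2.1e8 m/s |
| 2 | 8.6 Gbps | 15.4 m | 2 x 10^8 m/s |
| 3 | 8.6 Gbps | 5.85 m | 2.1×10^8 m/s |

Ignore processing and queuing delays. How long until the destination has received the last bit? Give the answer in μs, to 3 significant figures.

Transmission delay per hop = L/R = 16000/8600000000 = 1.86047 μs; 3 hops → 5.5814 μs.
Propagation delays (d/s per hop): 0.397619, 0.077, 0.0278571 μs; sum = 0.502476 μs.
End-to-end = 6.08 μs.

6.08 μs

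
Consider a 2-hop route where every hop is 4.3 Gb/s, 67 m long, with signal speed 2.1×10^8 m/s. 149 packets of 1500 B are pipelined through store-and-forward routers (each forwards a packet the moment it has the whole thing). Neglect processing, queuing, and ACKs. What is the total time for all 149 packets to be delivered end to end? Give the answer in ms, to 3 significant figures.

Per-hop transmission t_tx = L/R = 12000/4300000000 = 0.0027907 ms.
Per-hop propagation t_prop = 67/210000000 = 0.000319048 ms.
Pipeline fill: first packet needs 2·t_tx to clear all hops; remaining 148 packets each add one t_tx.
Total = (2+149-1)·t_tx + 2·t_prop = 150·0.0027907 + 2·0.000319048 = 0.419 ms.

0.419 ms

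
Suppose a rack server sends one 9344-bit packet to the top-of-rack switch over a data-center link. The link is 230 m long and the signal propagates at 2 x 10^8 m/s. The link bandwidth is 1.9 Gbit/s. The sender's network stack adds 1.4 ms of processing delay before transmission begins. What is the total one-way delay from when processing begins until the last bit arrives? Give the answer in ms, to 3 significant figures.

1.41 ms

Transmission delay = L/R = 9344 / 1900000000 = 0.00491789 ms.
Propagation delay = d/s = 230 m / 200000000 m/s = 0.00115 ms.
Plus processing delay 1.4 ms = 1.4 ms.
Total = 1.41 ms.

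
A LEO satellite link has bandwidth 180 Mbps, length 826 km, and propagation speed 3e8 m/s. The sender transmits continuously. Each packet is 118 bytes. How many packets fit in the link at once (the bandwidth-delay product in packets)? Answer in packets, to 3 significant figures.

525 packets

Propagation delay = 826000 / 300000000 = 0.00275333 s.
BDP = R × t_prop = 180000000 × 0.00275333 = 495600 bits.
In packets of 944 bits: 525 packets.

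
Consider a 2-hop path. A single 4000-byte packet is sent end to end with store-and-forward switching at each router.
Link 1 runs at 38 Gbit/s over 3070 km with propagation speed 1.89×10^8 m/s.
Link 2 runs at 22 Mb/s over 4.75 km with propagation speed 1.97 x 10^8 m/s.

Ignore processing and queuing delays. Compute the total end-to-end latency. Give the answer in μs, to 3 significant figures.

17700 μs

L = 4000 × 8 = 32000 bits.
Transmission delays (L/R per hop): 0.842105, 1454.55 μs; sum = 1455.39 μs.
Propagation delays (d/s per hop): 16243.4, 24.1117 μs; sum = 16267.5 μs.
End-to-end = 17700 μs.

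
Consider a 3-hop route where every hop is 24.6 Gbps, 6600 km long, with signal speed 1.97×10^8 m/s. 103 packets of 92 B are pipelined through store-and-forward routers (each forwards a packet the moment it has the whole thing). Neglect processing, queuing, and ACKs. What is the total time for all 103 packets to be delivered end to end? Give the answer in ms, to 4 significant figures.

Per-hop transmission t_tx = L/R = 736/24600000000 = 2.99187e-05 ms.
Per-hop propagation t_prop = 6600000/197000000 = 33.5025 ms.
Pipeline fill: first packet needs 3·t_tx to clear all hops; remaining 102 packets each add one t_tx.
Total = (3+103-1)·t_tx + 3·t_prop = 105·2.99187e-05 + 3·33.5025 = 100.5 ms.

100.5 ms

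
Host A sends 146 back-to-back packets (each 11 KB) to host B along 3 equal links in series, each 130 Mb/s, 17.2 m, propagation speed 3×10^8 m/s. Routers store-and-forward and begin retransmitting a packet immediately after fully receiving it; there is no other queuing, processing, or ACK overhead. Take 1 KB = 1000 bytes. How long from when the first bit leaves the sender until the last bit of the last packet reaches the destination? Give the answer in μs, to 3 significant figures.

100000 μs

Per-hop transmission t_tx = L/R = 88000/130000000 = 676.923 μs.
Per-hop propagation t_prop = 17.2/300000000 = 0.0573333 μs.
Pipeline fill: first packet needs 3·t_tx to clear all hops; remaining 145 packets each add one t_tx.
Total = (3+146-1)·t_tx + 3·t_prop = 148·676.923 + 3·0.0573333 = 100000 μs.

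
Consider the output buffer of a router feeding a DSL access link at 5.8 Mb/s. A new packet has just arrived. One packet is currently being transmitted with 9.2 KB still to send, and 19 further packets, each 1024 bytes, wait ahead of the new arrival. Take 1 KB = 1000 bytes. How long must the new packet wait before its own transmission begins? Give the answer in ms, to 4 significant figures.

39.53 ms

Each queued packet: L/R = 8192/5800000 = 1.41241 ms.
19 queued → 26.8359 ms.
Plus remaining 73600 bits of current packet: 12.6897 ms.
Queuing delay = 39.53 ms.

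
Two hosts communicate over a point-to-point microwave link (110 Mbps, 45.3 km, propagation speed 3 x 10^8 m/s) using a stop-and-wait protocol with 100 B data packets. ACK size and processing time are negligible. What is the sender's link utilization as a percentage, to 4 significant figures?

2.352 %

t_tx = L/R = 800/110000000 = 7.27273e-06 s.
t_prop = 45300/300000000 = 0.000151 s; RTT = 0.000302 s.
Cycle = t_tx + RTT = 0.000309273 s.
Utilization = t_tx / cycle = 7.27273e-06/0.000309273 = 2.352 %.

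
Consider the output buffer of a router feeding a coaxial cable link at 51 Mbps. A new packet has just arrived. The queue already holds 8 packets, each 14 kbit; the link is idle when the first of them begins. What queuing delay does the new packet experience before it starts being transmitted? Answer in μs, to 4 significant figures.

2196 μs

Each queued packet: L/R = 14000/51000000 = 274.51 μs.
8 queued → 2196.08 μs.
Queuing delay = 2196 μs.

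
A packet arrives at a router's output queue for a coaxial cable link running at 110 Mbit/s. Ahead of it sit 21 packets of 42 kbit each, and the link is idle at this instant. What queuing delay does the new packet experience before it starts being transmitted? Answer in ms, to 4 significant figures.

8.018 ms

Each queued packet: L/R = 42000/110000000 = 0.381818 ms.
21 queued → 8.01818 ms.
Queuing delay = 8.018 ms.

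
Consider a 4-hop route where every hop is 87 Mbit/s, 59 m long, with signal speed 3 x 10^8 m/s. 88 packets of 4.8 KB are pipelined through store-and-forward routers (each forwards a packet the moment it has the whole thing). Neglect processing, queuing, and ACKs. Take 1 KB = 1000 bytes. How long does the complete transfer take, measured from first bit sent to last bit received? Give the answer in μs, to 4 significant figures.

Per-hop transmission t_tx = L/R = 38400/87000000 = 441.379 μs.
Per-hop propagation t_prop = 59/300000000 = 0.196667 μs.
Pipeline fill: first packet needs 4·t_tx to clear all hops; remaining 87 packets each add one t_tx.
Total = (4+88-1)·t_tx + 4·t_prop = 91·441.379 + 4·0.196667 = 40170 μs.

40170 μs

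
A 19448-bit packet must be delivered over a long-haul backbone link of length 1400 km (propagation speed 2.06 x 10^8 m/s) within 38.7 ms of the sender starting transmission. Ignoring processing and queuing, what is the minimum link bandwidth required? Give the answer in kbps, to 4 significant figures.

609.6 kbps

Propagation delay = 1400000 / 206000000 = 6.79612 ms.
Transmission budget = 38.7 − 6.79612 = 31.9039 ms.
R ≥ L / t_tx = 19448 bits / 0.0319039 s = 609.6 kbps.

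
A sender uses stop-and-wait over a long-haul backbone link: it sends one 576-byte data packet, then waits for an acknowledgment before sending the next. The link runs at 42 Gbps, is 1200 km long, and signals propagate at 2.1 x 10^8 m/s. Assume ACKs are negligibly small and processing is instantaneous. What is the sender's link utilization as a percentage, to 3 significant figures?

t_tx = L/R = 4608/42000000000 = 1.09714e-07 s.
t_prop = 1200000/210000000 = 0.00571429 s; RTT = 0.0114286 s.
Cycle = t_tx + RTT = 0.0114287 s.
Utilization = t_tx / cycle = 1.09714e-07/0.0114287 = 0.000960 %.

0.000960 %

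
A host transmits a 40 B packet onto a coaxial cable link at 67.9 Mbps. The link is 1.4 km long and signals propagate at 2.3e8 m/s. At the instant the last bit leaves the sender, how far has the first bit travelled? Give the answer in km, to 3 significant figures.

t_tx = L/R = 320/67900000 = 4.71281e-06 s.
Distance = s × t_tx = 2.3e+08 × 4.71281e-06 = 1.08 km.

1.08 km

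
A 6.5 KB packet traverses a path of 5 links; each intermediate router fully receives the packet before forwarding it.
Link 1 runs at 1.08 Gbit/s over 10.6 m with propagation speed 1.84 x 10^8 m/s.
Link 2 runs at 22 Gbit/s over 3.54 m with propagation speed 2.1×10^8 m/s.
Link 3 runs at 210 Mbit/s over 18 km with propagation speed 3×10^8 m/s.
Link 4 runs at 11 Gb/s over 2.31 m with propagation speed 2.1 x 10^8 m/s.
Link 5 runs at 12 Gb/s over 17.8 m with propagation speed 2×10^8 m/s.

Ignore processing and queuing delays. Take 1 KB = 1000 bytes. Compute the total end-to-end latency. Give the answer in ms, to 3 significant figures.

L = 52000 bits.
Transmission delays (L/R per hop): 0.0481481, 0.00236364, 0.247619, 0.00472727, 0.00433333 ms; sum = 0.307191 ms.
Propagation delays (d/s per hop): 5.76087e-05, 1.68571e-05, 0.06, 1.1e-05, 8.9e-05 ms; sum = 0.0601745 ms.
End-to-end = 0.367 ms.

0.367 ms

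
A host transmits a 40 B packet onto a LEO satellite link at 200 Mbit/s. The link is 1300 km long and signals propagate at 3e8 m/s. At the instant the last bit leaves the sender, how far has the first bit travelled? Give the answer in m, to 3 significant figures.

t_tx = L/R = 320/200000000 = 1.6e-06 s.
Distance = s × t_tx = 300000000 × 1.6e-06 = 480 m.

480 m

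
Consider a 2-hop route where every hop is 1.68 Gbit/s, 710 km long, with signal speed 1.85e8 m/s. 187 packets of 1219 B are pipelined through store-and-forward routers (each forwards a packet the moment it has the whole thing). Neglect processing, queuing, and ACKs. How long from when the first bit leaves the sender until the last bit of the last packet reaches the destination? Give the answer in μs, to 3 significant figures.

Per-hop transmission t_tx = L/R = 9752/1680000000 = 5.80476 μs.
Per-hop propagation t_prop = 710000/185000000 = 3837.84 μs.
Pipeline fill: first packet needs 2·t_tx to clear all hops; remaining 186 packets each add one t_tx.
Total = (2+187-1)·t_tx + 2·t_prop = 188·5.80476 + 2·3837.84 = 8770 μs.

8770 μs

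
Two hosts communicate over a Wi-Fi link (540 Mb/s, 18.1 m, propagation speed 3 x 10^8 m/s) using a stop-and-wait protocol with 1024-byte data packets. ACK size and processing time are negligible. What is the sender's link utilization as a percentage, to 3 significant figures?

t_tx = L/R = 8192/540000000 = 1.51704e-05 s.
t_prop = 18.1/300000000 = 6.03333e-08 s; RTT = 1.20667e-07 s.
Cycle = t_tx + RTT = 1.5291e-05 s.
Utilization = t_tx / cycle = 1.51704e-05/1.5291e-05 = 99.2 %.

99.2 %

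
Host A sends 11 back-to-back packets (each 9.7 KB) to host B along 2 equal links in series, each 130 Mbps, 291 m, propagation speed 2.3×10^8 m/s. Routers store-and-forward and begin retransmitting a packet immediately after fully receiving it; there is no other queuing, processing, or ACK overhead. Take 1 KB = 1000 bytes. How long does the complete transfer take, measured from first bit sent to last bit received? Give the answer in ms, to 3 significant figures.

7.17 ms

Per-hop transmission t_tx = L/R = 77600/130000000 = 0.596923 ms.
Per-hop propagation t_prop = 291/2.3e+08 = 0.00126522 ms.
Pipeline fill: first packet needs 2·t_tx to clear all hops; remaining 10 packets each add one t_tx.
Total = (2+11-1)·t_tx + 2·t_prop = 12·0.596923 + 2·0.00126522 = 7.17 ms.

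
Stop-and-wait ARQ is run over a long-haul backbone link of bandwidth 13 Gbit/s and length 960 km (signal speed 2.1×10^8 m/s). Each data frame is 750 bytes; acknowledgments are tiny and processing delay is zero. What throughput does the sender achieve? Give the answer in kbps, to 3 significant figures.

t_tx = L/R = 6000/13000000000 = 4.61538e-07 s.
t_prop = 960000/210000000 = 0.00457143 s; RTT = 0.00914286 s.
Cycle = t_tx + RTT = 0.00914332 s.
Throughput = L / cycle = 6000 / 0.00914332 = 656 kbps.

656 kbps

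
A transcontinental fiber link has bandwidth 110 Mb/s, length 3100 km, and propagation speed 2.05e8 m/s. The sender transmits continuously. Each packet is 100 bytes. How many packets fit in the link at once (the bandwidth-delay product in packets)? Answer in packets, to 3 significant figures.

2080 packets

Propagation delay = 3100000 / 2.05e+08 = 0.015122 s.
BDP = R × t_prop = 110000000 × 0.015122 = 1663410 bits.
In packets of 800 bits: 2080 packets.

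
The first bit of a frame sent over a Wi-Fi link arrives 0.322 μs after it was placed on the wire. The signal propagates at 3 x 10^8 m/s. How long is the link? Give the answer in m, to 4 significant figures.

d = s × t_prop = 300000000 × 3.22e-07 = 96.60 m.

96.60 m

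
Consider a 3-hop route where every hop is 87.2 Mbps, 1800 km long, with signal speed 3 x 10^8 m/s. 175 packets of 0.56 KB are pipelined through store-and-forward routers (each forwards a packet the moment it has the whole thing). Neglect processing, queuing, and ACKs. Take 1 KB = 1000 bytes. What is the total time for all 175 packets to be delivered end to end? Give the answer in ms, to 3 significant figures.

27.1 ms

Per-hop transmission t_tx = L/R = 4480/87200000 = 0.0513761 ms.
Per-hop propagation t_prop = 1800000/300000000 = 6 ms.
Pipeline fill: first packet needs 3·t_tx to clear all hops; remaining 174 packets each add one t_tx.
Total = (3+175-1)·t_tx + 3·t_prop = 177·0.0513761 + 3·6 = 27.1 ms.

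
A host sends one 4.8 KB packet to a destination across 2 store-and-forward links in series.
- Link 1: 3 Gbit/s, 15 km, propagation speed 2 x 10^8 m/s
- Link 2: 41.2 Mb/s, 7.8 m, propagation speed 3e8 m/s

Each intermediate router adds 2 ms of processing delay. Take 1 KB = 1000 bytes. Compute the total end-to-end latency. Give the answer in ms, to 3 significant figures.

L = 38400 bits.
Transmission delays (L/R per hop): 0.0128, 0.932039 ms; sum = 0.944839 ms.
Propagation delays (d/s per hop): 0.075, 2.6e-05 ms; sum = 0.075026 ms.
Processing at 1 router(s): 1 × 2 ms = 2 ms.
End-to-end = 3.02 ms.

3.02 ms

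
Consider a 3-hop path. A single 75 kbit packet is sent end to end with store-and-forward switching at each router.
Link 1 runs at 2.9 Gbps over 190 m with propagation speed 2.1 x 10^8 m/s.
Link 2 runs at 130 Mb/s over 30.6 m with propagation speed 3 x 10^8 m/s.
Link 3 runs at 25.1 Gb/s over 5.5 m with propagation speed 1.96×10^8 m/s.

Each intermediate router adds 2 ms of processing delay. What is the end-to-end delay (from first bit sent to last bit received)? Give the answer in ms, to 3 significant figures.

L = 75000 bits.
Transmission delays (L/R per hop): 0.0258621, 0.576923, 0.00298805 ms; sum = 0.605773 ms.
Propagation delays (d/s per hop): 0.000904762, 0.000102, 2.80612e-05 ms; sum = 0.00103482 ms.
Processing at 2 router(s): 2 × 2 ms = 4 ms.
End-to-end = 4.61 ms.

4.61 ms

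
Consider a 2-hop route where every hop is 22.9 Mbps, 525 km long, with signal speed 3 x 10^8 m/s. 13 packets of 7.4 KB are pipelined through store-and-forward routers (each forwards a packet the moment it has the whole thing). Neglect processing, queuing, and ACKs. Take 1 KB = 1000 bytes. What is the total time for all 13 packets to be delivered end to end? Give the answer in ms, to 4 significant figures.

39.69 ms

Per-hop transmission t_tx = L/R = 59200/22900000 = 2.58515 ms.
Per-hop propagation t_prop = 525000/300000000 = 1.75 ms.
Pipeline fill: first packet needs 2·t_tx to clear all hops; remaining 12 packets each add one t_tx.
Total = (2+13-1)·t_tx + 2·t_prop = 14·2.58515 + 2·1.75 = 39.69 ms.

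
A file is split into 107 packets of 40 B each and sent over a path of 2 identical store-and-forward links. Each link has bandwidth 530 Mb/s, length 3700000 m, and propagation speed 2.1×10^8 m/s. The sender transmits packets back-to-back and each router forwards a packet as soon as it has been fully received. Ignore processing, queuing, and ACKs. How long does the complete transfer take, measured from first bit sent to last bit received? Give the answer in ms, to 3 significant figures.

35.3 ms

Per-hop transmission t_tx = L/R = 320/530000000 = 0.000603774 ms.
Per-hop propagation t_prop = 3700000/210000000 = 17.619 ms.
Pipeline fill: first packet needs 2·t_tx to clear all hops; remaining 106 packets each add one t_tx.
Total = (2+107-1)·t_tx + 2·t_prop = 108·0.000603774 + 2·17.619 = 35.3 ms.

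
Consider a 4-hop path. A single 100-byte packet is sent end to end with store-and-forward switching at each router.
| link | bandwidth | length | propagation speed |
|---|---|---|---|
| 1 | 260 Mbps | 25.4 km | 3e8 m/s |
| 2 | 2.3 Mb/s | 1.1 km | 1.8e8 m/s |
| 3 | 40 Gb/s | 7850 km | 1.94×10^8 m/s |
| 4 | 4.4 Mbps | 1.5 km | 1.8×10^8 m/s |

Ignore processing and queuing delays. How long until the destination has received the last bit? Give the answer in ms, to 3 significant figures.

41.1 ms

L = 100 × 8 = 800 bits.
Transmission delays (L/R per hop): 0.00307692, 0.347826, 2e-05, 0.181818 ms; sum = 0.532741 ms.
Propagation delays (d/s per hop): 0.0846667, 0.00611111, 40.4639, 0.00833333 ms; sum = 40.563 ms.
End-to-end = 41.1 ms.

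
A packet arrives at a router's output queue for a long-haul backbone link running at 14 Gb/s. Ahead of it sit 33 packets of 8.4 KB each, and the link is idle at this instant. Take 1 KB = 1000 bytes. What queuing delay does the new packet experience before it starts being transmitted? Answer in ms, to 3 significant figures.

0.158 ms

Each queued packet: L/R = 67200/14000000000 = 0.0048 ms.
33 queued → 0.1584 ms.
Queuing delay = 0.158 ms.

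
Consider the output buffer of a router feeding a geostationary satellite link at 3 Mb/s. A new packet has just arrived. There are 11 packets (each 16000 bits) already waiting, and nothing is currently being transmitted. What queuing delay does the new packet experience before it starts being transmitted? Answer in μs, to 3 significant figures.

58700 μs

Each queued packet: L/R = 16000/3000000 = 5333.33 μs.
11 queued → 58666.7 μs.
Queuing delay = 58700 μs.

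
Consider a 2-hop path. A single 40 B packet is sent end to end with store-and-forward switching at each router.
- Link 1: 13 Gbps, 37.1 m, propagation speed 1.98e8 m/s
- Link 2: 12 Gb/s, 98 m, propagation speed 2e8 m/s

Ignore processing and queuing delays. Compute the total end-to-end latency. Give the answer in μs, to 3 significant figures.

0.729 μs

L = 40 × 8 = 320 bits.
Transmission delays (L/R per hop): 0.0246154, 0.0266667 μs; sum = 0.0512821 μs.
Propagation delays (d/s per hop): 0.187374, 0.49 μs; sum = 0.677374 μs.
End-to-end = 0.729 μs.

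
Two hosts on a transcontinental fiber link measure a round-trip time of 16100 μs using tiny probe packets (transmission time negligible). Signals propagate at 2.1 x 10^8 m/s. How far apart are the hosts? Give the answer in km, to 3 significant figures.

One-way propagation = RTT/2 = 8050 μs.
d = s × t = 210000000 × 0.00805 = 1690 km.

1690 km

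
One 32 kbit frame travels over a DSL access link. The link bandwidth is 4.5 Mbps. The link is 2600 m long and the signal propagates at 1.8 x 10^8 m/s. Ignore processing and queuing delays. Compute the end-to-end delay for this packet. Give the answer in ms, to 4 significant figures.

L = 32000 bits.
Transmission delay = L/R = 32000 / 4500000 = 7.11111 ms.
Propagation delay = d/s = 2600 m / 180000000 m/s = 0.0144444 ms.
Total = 7.126 ms.

7.126 ms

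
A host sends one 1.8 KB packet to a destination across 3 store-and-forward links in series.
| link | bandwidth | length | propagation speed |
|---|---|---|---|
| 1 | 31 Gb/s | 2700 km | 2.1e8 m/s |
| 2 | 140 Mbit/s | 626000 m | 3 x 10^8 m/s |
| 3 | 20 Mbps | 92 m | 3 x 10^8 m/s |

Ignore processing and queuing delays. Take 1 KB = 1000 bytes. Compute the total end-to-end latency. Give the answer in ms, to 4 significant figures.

15.77 ms

L = 14400 bits.
Transmission delays (L/R per hop): 0.000464516, 0.102857, 0.72 ms; sum = 0.823322 ms.
Propagation delays (d/s per hop): 12.8571, 2.08667, 0.000306667 ms; sum = 14.9441 ms.
End-to-end = 15.77 ms.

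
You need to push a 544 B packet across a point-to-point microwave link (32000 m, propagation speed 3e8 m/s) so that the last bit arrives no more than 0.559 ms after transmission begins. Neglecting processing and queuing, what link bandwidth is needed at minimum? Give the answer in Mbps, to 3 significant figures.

L = 4352 bits.
Propagation delay = 32000 / 300000000 = 0.106667 ms.
Transmission budget = 0.559 − 0.106667 = 0.452333 ms.
R ≥ L / t_tx = 4352 bits / 0.000452333 s = 9.62 Mbps.

9.62 Mbps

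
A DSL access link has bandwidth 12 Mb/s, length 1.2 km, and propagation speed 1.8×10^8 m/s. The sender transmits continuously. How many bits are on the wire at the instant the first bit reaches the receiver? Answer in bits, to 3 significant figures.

Propagation delay = 1200 / 180000000 = 6.66667e-06 s.
BDP = R × t_prop = 12000000 × 6.66667e-06 = 80 bits.

80.0 bits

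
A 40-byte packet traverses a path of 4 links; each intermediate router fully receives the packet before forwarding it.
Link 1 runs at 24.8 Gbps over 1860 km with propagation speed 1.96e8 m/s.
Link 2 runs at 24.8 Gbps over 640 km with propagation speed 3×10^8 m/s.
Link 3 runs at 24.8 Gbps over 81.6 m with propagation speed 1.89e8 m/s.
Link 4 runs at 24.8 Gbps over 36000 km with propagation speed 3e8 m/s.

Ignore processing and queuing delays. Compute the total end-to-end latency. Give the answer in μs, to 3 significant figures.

132000 μs

L = 40 × 8 = 320 bits.
Transmission delay per hop = L/R = 320/24800000000 = 0.0129032 μs; 4 hops → 0.0516129 μs.
Propagation delays (d/s per hop): 9489.8, 2133.33, 0.431746, 120000 μs; sum = 131624 μs.
End-to-end = 132000 μs.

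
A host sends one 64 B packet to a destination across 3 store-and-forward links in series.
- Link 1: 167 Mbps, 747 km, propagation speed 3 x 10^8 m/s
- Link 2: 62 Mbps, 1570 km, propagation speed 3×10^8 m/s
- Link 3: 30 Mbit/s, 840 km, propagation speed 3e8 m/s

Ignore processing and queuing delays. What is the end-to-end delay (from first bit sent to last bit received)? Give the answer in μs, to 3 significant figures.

L = 64 × 8 = 512 bits.
Transmission delays (L/R per hop): 3.06587, 8.25806, 17.0667 μs; sum = 28.3906 μs.
Propagation delays (d/s per hop): 2490, 5233.33, 2800 μs; sum = 10523.3 μs.
End-to-end = 10600 μs.

10600 μs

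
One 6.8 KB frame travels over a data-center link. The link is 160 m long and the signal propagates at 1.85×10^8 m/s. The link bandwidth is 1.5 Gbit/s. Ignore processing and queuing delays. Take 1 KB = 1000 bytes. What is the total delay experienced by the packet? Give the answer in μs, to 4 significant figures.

L = 54400 bits.
Transmission delay = L/R = 54400 / 1500000000 = 36.2667 μs.
Propagation delay = d/s = 160 m / 185000000 m/s = 0.864865 μs.
Total = 37.13 μs.

37.13 μs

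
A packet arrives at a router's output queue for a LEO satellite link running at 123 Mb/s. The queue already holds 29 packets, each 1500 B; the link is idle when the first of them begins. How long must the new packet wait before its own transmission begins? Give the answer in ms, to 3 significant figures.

Each queued packet: L/R = 12000/123000000 = 0.097561 ms.
29 queued → 2.82927 ms.
Queuing delay = 2.83 ms.

2.83 ms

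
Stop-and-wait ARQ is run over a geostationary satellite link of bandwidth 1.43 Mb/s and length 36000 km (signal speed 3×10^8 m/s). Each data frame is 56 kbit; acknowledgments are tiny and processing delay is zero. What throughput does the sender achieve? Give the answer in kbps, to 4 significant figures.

200.6 kbps

t_tx = L/R = 56000/1430000 = 0.0391608 s.
t_prop = 36000000/300000000 = 0.12 s; RTT = 0.24 s.
Cycle = t_tx + RTT = 0.279161 s.
Throughput = L / cycle = 56000 / 0.279161 = 200.6 kbps.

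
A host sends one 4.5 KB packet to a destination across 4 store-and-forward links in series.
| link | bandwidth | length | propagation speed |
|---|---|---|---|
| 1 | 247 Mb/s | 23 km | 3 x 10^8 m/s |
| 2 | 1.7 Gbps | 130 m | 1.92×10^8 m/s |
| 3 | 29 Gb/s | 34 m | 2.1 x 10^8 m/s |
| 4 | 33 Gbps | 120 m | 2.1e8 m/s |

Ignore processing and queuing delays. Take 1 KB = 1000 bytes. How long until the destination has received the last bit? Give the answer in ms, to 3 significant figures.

L = 36000 bits.
Transmission delays (L/R per hop): 0.145749, 0.0211765, 0.00124138, 0.00109091 ms; sum = 0.169258 ms.
Propagation delays (d/s per hop): 0.0766667, 0.000677083, 0.000161905, 0.000571429 ms; sum = 0.0780771 ms.
End-to-end = 0.247 ms.

0.247 ms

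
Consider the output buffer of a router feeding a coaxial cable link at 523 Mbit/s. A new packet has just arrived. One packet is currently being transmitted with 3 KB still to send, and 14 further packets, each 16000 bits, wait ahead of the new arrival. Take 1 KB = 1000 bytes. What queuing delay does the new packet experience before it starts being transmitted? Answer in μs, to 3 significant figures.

Each queued packet: L/R = 16000/523000000 = 30.5927 μs.
14 queued → 428.298 μs.
Plus remaining 24000 bits of current packet: 45.8891 μs.
Queuing delay = 474 μs.

474 μs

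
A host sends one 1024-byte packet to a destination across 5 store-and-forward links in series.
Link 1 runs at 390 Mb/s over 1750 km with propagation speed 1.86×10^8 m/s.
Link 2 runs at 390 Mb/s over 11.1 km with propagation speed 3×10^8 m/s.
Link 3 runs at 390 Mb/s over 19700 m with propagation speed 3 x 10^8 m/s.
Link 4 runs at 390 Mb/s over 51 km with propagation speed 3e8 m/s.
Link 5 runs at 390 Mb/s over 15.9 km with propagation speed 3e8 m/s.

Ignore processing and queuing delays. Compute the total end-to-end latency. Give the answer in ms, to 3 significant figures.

L = 1024 × 8 = 8192 bits.
Transmission delay per hop = L/R = 8192/390000000 = 0.0210051 ms; 5 hops → 0.105026 ms.
Propagation delays (d/s per hop): 9.4086, 0.037, 0.0656667, 0.17, 0.053 ms; sum = 9.73427 ms.
End-to-end = 9.84 ms.

9.84 ms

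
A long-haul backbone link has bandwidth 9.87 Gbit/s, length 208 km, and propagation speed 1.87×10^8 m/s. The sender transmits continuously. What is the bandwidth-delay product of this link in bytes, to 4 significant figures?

1372000 bytes

Propagation delay = 208000 / 187000000 = 0.0011123 s.
BDP = R × t_prop = 9870000000 × 0.0011123 = 10978400 bits.
In bytes: 10978400/8 = 1372000 bytes.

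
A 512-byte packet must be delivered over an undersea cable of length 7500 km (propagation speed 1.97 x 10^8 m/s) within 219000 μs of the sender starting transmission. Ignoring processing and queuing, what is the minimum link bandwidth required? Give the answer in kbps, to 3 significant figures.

22.6 kbps

L = 4096 bits.
Propagation delay = 7500000 / 197000000 = 38071.1 μs.
Transmission budget = 219000 − 38071.1 = 180929 μs.
R ≥ L / t_tx = 4096 bits / 0.180929 s = 22.6 kbps.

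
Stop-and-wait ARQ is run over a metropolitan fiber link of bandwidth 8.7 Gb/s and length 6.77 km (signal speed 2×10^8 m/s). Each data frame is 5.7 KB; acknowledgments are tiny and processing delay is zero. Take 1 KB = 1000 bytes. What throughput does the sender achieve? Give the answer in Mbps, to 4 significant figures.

t_tx = L/R = 45600/8700000000 = 5.24138e-06 s.
t_prop = 6770/200000000 = 3.385e-05 s; RTT = 6.77e-05 s.
Cycle = t_tx + RTT = 7.29414e-05 s.
Throughput = L / cycle = 45600 / 7.29414e-05 = 625.2 Mbps.

625.2 Mbps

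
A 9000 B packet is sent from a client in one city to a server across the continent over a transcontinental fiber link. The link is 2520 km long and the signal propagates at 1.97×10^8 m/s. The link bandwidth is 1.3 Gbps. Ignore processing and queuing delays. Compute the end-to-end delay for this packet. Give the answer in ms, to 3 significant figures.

12.8 ms

L = 9000 × 8 = 72000 bits.
Transmission delay = L/R = 72000 / 1300000000 = 0.0553846 ms.
Propagation delay = d/s = 2520000 m / 197000000 m/s = 12.7919 ms.
Total = 12.8 ms.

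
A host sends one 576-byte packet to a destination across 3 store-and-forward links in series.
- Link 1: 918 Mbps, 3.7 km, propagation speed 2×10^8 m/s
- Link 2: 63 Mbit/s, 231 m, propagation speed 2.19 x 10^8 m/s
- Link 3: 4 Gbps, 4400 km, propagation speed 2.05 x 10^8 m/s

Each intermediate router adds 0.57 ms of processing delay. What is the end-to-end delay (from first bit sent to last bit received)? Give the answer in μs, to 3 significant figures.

22700 μs

L = 576 × 8 = 4608 bits.
Transmission delays (L/R per hop): 5.01961, 73.1429, 1.152 μs; sum = 79.3145 μs.
Propagation delays (d/s per hop): 18.5, 1.05479, 21463.4 μs; sum = 21483 μs.
Processing at 2 router(s): 2 × 0.57 ms = 1140 μs.
End-to-end = 22700 μs.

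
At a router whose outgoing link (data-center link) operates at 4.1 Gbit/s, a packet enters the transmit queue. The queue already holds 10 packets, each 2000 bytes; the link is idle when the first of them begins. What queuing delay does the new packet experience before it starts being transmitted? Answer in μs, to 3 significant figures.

Each queued packet: L/R = 16000/4.1e+09 = 3.90244 μs.
10 queued → 39.0244 μs.
Queuing delay = 39.0 μs.

39.0 μs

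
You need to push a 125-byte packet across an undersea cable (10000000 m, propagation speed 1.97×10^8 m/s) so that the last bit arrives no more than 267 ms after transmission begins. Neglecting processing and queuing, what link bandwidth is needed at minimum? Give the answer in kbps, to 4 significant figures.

L = 1000 bits.
Propagation delay = 10000000 / 197000000 = 50.7614 ms.
Transmission budget = 267 − 50.7614 = 216.239 ms.
R ≥ L / t_tx = 1000 bits / 0.216239 s = 4.625 kbps.

4.625 kbps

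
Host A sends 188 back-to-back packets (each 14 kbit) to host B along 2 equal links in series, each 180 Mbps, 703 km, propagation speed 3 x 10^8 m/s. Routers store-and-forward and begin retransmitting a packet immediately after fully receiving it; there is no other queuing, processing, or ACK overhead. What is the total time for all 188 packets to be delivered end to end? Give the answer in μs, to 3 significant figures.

Per-hop transmission t_tx = L/R = 14000/180000000 = 77.7778 μs.
Per-hop propagation t_prop = 703000/300000000 = 2343.33 μs.
Pipeline fill: first packet needs 2·t_tx to clear all hops; remaining 187 packets each add one t_tx.
Total = (2+188-1)·t_tx + 2·t_prop = 189·77.7778 + 2·2343.33 = 19400 μs.

19400 μs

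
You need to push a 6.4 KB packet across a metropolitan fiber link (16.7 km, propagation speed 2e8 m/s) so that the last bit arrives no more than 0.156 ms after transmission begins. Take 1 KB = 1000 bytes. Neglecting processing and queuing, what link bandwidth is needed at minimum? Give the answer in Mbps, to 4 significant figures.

L = 51200 bits.
Propagation delay = 16700 / 200000000 = 0.0835 ms.
Transmission budget = 0.156 − 0.0835 = 0.0725 ms.
R ≥ L / t_tx = 51200 bits / 7.25e-05 s = 706.2 Mbps.

706.2 Mbps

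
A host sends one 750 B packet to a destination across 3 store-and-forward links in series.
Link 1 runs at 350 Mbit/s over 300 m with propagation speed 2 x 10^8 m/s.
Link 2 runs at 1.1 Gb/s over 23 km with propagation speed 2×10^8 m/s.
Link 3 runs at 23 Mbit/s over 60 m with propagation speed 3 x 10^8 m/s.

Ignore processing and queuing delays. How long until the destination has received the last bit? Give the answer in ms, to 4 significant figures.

0.4002 ms

L = 750 × 8 = 6000 bits.
Transmission delays (L/R per hop): 0.0171429, 0.00545455, 0.26087 ms; sum = 0.283467 ms.
Propagation delays (d/s per hop): 0.0015, 0.115, 0.0002 ms; sum = 0.1167 ms.
End-to-end = 0.4002 ms.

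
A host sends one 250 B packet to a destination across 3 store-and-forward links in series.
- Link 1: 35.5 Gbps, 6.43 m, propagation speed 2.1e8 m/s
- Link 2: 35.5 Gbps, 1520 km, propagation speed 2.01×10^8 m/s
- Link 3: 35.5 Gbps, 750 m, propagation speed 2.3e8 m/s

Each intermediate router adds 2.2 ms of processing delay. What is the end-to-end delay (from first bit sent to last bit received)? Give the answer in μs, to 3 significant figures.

L = 250 × 8 = 2000 bits.
Transmission delay per hop = L/R = 2000/35500000000 = 0.056338 μs; 3 hops → 0.169014 μs.
Propagation delays (d/s per hop): 0.030619, 7562.19, 3.26087 μs; sum = 7565.48 μs.
Processing at 2 router(s): 2 × 2.2 ms = 4400 μs.
End-to-end = 12000 μs.

12000 μs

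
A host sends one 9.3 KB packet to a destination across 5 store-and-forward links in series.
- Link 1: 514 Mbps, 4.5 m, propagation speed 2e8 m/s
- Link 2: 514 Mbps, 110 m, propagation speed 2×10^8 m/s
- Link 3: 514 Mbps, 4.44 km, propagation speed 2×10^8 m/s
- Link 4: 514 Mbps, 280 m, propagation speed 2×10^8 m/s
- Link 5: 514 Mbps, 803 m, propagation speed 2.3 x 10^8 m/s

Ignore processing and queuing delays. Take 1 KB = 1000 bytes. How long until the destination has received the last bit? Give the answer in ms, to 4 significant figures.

L = 74400 bits.
Transmission delay per hop = L/R = 74400/514000000 = 0.144747 ms; 5 hops → 0.723735 ms.
Propagation delays (d/s per hop): 2.25e-05, 0.00055, 0.0222, 0.0014, 0.0034913 ms; sum = 0.0276638 ms.
End-to-end = 0.7514 ms.

0.7514 ms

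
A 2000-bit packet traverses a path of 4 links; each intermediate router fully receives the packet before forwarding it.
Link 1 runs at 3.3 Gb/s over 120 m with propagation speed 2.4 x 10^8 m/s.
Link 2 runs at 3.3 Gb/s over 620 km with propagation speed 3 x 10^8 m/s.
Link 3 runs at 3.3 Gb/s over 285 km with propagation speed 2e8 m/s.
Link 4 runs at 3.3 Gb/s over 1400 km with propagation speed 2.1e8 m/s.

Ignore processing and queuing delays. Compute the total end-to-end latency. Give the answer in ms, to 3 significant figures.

10.2 ms

Transmission delay per hop = L/R = 2000/3300000000 = 0.000606061 ms; 4 hops → 0.00242424 ms.
Propagation delays (d/s per hop): 0.0005, 2.06667, 1.425, 6.66667 ms; sum = 10.1588 ms.
End-to-end = 10.2 ms.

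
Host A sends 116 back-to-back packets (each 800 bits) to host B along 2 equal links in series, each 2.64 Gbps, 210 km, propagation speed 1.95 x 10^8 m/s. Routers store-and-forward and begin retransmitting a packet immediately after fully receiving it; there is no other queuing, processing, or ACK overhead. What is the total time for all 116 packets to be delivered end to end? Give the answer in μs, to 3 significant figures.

2190 μs

Per-hop transmission t_tx = L/R = 800/2640000000 = 0.30303 μs.
Per-hop propagation t_prop = 210000/195000000 = 1076.92 μs.
Pipeline fill: first packet needs 2·t_tx to clear all hops; remaining 115 packets each add one t_tx.
Total = (2+116-1)·t_tx + 2·t_prop = 117·0.30303 + 2·1076.92 = 2190 μs.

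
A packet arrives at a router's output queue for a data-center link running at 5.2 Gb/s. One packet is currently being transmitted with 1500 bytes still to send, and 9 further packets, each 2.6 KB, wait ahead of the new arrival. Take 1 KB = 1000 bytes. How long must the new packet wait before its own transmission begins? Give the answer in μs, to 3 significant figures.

Each queued packet: L/R = 20800/5200000000 = 4 μs.
9 queued → 36 μs.
Plus remaining 12000 bits of current packet: 2.30769 μs.
Queuing delay = 38.3 μs.

38.3 μs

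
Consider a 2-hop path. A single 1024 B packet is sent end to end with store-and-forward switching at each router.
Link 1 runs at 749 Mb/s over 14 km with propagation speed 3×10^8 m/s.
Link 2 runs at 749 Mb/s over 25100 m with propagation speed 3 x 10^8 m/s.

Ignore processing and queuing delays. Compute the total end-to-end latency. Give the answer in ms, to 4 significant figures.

0.1522 ms

L = 1024 × 8 = 8192 bits.
Transmission delay per hop = L/R = 8192/749000000 = 0.0109372 ms; 2 hops → 0.0218745 ms.
Propagation delays (d/s per hop): 0.0466667, 0.0836667 ms; sum = 0.130333 ms.
End-to-end = 0.1522 ms.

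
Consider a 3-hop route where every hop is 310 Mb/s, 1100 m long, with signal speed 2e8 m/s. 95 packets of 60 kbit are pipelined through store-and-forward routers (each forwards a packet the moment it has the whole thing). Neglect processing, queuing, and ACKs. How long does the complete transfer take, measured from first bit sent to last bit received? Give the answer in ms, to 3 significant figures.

Per-hop transmission t_tx = L/R = 60000/310000000 = 0.193548 ms.
Per-hop propagation t_prop = 1100/200000000 = 0.0055 ms.
Pipeline fill: first packet needs 3·t_tx to clear all hops; remaining 94 packets each add one t_tx.
Total = (3+95-1)·t_tx + 3·t_prop = 97·0.193548 + 3·0.0055 = 18.8 ms.

18.8 ms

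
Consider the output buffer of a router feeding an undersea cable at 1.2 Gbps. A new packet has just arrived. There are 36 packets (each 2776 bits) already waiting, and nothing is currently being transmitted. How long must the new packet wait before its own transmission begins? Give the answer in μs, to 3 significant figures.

Each queued packet: L/R = 2776/1200000000 = 2.31333 μs.
36 queued → 83.28 μs.
Queuing delay = 83.3 μs.

83.3 μs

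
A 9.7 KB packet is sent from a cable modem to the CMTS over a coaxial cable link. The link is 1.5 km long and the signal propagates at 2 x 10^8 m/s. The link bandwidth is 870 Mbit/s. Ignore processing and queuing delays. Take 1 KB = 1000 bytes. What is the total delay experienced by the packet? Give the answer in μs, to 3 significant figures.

96.7 μs

L = 77600 bits.
Transmission delay = L/R = 77600 / 870000000 = 89.1954 μs.
Propagation delay = d/s = 1500 m / 200000000 m/s = 7.5 μs.
Total = 96.7 μs.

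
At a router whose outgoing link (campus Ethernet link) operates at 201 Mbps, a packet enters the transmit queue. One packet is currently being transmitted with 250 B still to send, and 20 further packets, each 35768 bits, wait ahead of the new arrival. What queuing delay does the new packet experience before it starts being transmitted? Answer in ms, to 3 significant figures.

3.57 ms

Each queued packet: L/R = 35768/201000000 = 0.17795 ms.
20 queued → 3.559 ms.
Plus remaining 2000 bits of current packet: 0.00995025 ms.
Queuing delay = 3.57 ms.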